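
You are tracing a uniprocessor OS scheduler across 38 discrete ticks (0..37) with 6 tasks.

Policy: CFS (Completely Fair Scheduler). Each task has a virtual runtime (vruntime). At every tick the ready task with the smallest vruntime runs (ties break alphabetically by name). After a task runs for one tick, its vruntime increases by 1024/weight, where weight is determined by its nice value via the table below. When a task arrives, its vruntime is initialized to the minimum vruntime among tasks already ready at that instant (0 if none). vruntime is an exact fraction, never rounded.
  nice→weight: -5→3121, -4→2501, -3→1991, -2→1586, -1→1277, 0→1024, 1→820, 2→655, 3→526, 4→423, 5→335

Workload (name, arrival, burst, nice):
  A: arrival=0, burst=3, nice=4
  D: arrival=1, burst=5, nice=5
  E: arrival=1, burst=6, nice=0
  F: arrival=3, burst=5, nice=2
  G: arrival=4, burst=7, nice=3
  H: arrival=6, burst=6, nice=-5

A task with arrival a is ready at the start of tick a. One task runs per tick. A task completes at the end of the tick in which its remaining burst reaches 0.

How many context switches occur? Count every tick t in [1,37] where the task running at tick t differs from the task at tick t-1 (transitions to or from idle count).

context switches = 29

t=0: vr[A=0] → run A
t=1: vr[A=1024/423 D=1024/423 E=1024/423] → run A
t=2: vr[A=2048/423 D=1024/423 E=1024/423] → run D
t=3: vr[A=2048/423 D=776192/141705 E=1024/423 F=1024/423] → run E
t=4: vr[A=2048/423 D=776192/141705 E=1447/423 F=1024/423 G=1024/423] → run F
t=5: vr[A=2048/423 D=776192/141705 E=1447/423 F=1103872/277065 G=1024/423] → run G
t=6: vr[A=2048/423 D=776192/141705 E=1447/423 F=1103872/277065 G=485888/111249 H=1447/423] → run E
t=7: vr[A=2048/423 D=776192/141705 E=1870/423 F=1103872/277065 G=485888/111249 H=1447/423] → run H
t=8: vr[A=2048/423 D=776192/141705 E=1870/423 F=1103872/277065 G=485888/111249 H=4949239/1320183] → run H
t=9: vr[A=2048/423 D=776192/141705 E=1870/423 F=1103872/277065 G=485888/111249 H=5382391/1320183] → run F
t=10: vr[A=2048/423 D=776192/141705 E=1870/423 F=1537024/277065 G=485888/111249 H=5382391/1320183] → run H
t=11: vr[A=2048/423 D=776192/141705 E=1870/423 F=1537024/277065 G=485888/111249 H=5815543/1320183] → run G
t=12: vr[A=2048/423 D=776192/141705 E=1870/423 F=1537024/277065 G=702464/111249 H=5815543/1320183] → run H
t=13: vr[A=2048/423 D=776192/141705 E=1870/423 F=1537024/277065 G=702464/111249 H=6248695/1320183] → run E
t=14: vr[A=2048/423 D=776192/141705 E=2293/423 F=1537024/277065 G=702464/111249 H=6248695/1320183] → run H
t=15: vr[A=2048/423 D=776192/141705 E=2293/423 F=1537024/277065 G=702464/111249 H=6681847/1320183] → run A
t=16: vr[D=776192/141705 E=2293/423 F=1537024/277065 G=702464/111249 H=6681847/1320183] → run H
t=17: vr[D=776192/141705 E=2293/423 F=1537024/277065 G=702464/111249] → run E
t=18: vr[D=776192/141705 E=2716/423 F=1537024/277065 G=702464/111249] → run D
t=19: vr[D=1209344/141705 E=2716/423 F=1537024/277065 G=702464/111249] → run F
t=20: vr[D=1209344/141705 E=2716/423 F=1970176/277065 G=702464/111249] → run G
t=21: vr[D=1209344/141705 E=2716/423 F=1970176/277065 G=919040/111249] → run E
t=22: vr[D=1209344/141705 E=3139/423 F=1970176/277065 G=919040/111249] → run F
t=23: vr[D=1209344/141705 E=3139/423 F=2403328/277065 G=919040/111249] → run E
t=24: vr[D=1209344/141705 F=2403328/277065 G=919040/111249] → run G
t=25: vr[D=1209344/141705 F=2403328/277065 G=1135616/111249] → run D
t=26: vr[D=1642496/141705 F=2403328/277065 G=1135616/111249] → run F
t=27: vr[D=1642496/141705 G=1135616/111249] → run G
t=28: vr[D=1642496/141705 G=1352192/111249] → run D
t=29: vr[D=2075648/141705 G=1352192/111249] → run G
t=30: vr[D=2075648/141705 G=1568768/111249] → run G
t=31: vr[D=2075648/141705] → run D
t=32: (idle)
t=33: (idle)
t=34: (idle)
t=35: (idle)
t=36: (idle)
t=37: (idle)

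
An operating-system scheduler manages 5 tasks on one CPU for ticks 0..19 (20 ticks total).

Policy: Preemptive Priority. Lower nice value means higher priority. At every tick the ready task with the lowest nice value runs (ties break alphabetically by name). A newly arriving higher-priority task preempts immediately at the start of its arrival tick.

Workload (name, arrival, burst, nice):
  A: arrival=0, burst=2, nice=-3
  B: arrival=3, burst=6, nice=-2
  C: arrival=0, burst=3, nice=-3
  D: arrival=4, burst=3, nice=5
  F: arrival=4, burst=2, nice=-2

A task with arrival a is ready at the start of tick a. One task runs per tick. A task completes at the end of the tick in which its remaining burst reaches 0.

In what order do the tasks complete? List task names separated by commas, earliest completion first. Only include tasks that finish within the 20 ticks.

completion order = A, C, B, F, D

t=0: ready={A,C} → run A
t=1: ready={A,C} → run A
t=2: ready={C} → run C
t=3: ready={B,C} → run C
t=4: ready={B,C,D,F} → run C
t=5: ready={B,D,F} → run B
t=6: ready={B,D,F} → run B
t=7: ready={B,D,F} → run B
t=8: ready={B,D,F} → run B
t=9: ready={B,D,F} → run B
t=10: ready={B,D,F} → run B
t=11: ready={D,F} → run F
t=12: ready={D,F} → run F
t=13: ready={D} → run D
t=14: ready={D} → run D
t=15: ready={D} → run D
t=16: (idle)
t=17: (idle)
t=18: (idle)
t=19: (idle)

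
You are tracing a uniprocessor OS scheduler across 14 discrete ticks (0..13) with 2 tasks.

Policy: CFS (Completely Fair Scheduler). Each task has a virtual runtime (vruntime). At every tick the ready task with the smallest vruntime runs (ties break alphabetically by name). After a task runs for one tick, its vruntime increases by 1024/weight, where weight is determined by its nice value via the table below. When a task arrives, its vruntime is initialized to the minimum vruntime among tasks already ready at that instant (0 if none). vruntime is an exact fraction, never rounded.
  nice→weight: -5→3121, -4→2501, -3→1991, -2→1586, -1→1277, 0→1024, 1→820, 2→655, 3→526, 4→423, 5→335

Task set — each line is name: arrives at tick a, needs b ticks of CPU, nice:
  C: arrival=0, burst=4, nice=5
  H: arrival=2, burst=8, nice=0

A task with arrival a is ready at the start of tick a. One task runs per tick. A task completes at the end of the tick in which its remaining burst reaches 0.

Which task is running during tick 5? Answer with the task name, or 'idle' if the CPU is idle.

t=0: vr[C=0] → run C
t=1: vr[C=1024/335] → run C
t=2: vr[C=2048/335 H=2048/335] → run C
t=3: vr[C=3072/335 H=2048/335] → run H
t=4: vr[C=3072/335 H=2383/335] → run H
t=5: vr[C=3072/335 H=2718/335] → run H
t=6: vr[C=3072/335 H=3053/335] → run H
t=7: vr[C=3072/335 H=3388/335] → run C
t=8: vr[H=3388/335] → run H
t=9: vr[H=3723/335] → run H
t=10: vr[H=4058/335] → run H
t=11: vr[H=4393/335] → run H
t=12: (idle)
t=13: (idle)

running at tick 5 = H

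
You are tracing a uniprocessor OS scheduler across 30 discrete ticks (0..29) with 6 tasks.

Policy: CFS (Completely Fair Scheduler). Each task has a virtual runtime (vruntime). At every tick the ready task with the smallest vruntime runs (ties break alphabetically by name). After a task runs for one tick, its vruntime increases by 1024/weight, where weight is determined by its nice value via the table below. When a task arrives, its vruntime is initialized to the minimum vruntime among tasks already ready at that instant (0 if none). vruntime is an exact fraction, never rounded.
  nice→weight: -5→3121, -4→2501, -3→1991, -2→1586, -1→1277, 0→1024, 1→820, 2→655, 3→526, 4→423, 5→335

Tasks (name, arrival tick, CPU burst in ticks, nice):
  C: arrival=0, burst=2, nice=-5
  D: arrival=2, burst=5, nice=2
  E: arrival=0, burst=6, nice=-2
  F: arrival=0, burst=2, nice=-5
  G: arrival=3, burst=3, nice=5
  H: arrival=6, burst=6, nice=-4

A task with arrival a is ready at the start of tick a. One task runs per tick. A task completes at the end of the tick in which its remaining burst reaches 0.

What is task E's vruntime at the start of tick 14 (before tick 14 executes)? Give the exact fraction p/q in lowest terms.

t=0: vr[C=0 E=0 F=0] → run C
t=1: vr[C=1024/3121 E=0 F=0] → run E
t=2: vr[C=1024/3121 D=0 E=512/793 F=0] → run D
t=3: vr[C=1024/3121 D=1024/655 E=512/793 F=0 G=0] → run F
t=4: vr[C=1024/3121 D=1024/655 E=512/793 F=1024/3121 G=0] → run G
t=5: vr[C=1024/3121 D=1024/655 E=512/793 F=1024/3121 G=1024/335] → run C
t=6: vr[D=1024/655 E=512/793 F=1024/3121 G=1024/335 H=1024/3121] → run F
t=7: vr[D=1024/655 E=512/793 G=1024/335 H=1024/3121] → run H
t=8: vr[D=1024/655 E=512/793 G=1024/335 H=5756928/7805621] → run E
t=9: vr[D=1024/655 E=1024/793 G=1024/335 H=5756928/7805621] → run H
t=10: vr[D=1024/655 E=1024/793 G=1024/335 H=8952832/7805621] → run H
t=11: vr[D=1024/655 E=1024/793 G=1024/335 H=12148736/7805621] → run E
t=12: vr[D=1024/655 E=1536/793 G=1024/335 H=12148736/7805621] → run H
t=13: vr[D=1024/655 E=1536/793 G=1024/335 H=15344640/7805621] → run D
t=14: vr[D=2048/655 E=1536/793 G=1024/335 H=15344640/7805621] → run E
t=15: vr[D=2048/655 E=2048/793 G=1024/335 H=15344640/7805621] → run H
t=16: vr[D=2048/655 E=2048/793 G=1024/335 H=18540544/7805621] → run H
t=17: vr[D=2048/655 E=2048/793 G=1024/335] → run E
t=18: vr[D=2048/655 E=2560/793 G=1024/335] → run G
t=19: vr[D=2048/655 E=2560/793 G=2048/335] → run D
t=20: vr[D=3072/655 E=2560/793 G=2048/335] → run E
t=21: vr[D=3072/655 G=2048/335] → run D
t=22: vr[D=4096/655 G=2048/335] → run G
t=23: vr[D=4096/655] → run D
t=24: (idle)
t=25: (idle)
t=26: (idle)
t=27: (idle)
t=28: (idle)
t=29: (idle)

vruntime(E, start of tick 14) = 1536/793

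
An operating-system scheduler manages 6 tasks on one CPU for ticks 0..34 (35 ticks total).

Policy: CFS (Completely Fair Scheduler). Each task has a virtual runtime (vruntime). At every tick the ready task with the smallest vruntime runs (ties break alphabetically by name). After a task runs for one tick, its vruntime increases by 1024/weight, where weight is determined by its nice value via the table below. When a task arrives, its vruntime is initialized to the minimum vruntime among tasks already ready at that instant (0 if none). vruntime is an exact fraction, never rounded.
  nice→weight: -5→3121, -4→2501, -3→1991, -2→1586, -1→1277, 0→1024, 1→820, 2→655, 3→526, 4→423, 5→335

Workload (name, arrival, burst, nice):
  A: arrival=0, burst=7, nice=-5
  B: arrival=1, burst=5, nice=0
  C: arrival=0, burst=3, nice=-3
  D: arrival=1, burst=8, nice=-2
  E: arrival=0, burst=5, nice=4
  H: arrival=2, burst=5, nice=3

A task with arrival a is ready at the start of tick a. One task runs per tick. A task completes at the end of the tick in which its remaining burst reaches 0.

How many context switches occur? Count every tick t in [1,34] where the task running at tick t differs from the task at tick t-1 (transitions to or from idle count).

context switches = 30

t=0: vr[A=0 C=0 E=0] → run A
t=1: vr[A=1024/3121 B=0 C=0 D=0 E=0] → run B
t=2: vr[A=1024/3121 B=1 C=0 D=0 E=0 H=0] → run C
t=3: vr[A=1024/3121 B=1 C=1024/1991 D=0 E=0 H=0] → run D
t=4: vr[A=1024/3121 B=1 C=1024/1991 D=512/793 E=0 H=0] → run E
t=5: vr[A=1024/3121 B=1 C=1024/1991 D=512/793 E=1024/423 H=0] → run H
t=6: vr[A=1024/3121 B=1 C=1024/1991 D=512/793 E=1024/423 H=512/263] → run A
t=7: vr[A=2048/3121 B=1 C=1024/1991 D=512/793 E=1024/423 H=512/263] → run C
t=8: vr[A=2048/3121 B=1 C=2048/1991 D=512/793 E=1024/423 H=512/263] → run D
t=9: vr[A=2048/3121 B=1 C=2048/1991 D=1024/793 E=1024/423 H=512/263] → run A
t=10: vr[A=3072/3121 B=1 C=2048/1991 D=1024/793 E=1024/423 H=512/263] → run A
t=11: vr[A=4096/3121 B=1 C=2048/1991 D=1024/793 E=1024/423 H=512/263] → run B
t=12: vr[A=4096/3121 B=2 C=2048/1991 D=1024/793 E=1024/423 H=512/263] → run C
t=13: vr[A=4096/3121 B=2 D=1024/793 E=1024/423 H=512/263] → run D
t=14: vr[A=4096/3121 B=2 D=1536/793 E=1024/423 H=512/263] → run A
t=15: vr[A=5120/3121 B=2 D=1536/793 E=1024/423 H=512/263] → run A
t=16: vr[A=6144/3121 B=2 D=1536/793 E=1024/423 H=512/263] → run D
t=17: vr[A=6144/3121 B=2 D=2048/793 E=1024/423 H=512/263] → run H
t=18: vr[A=6144/3121 B=2 D=2048/793 E=1024/423 H=1024/263] → run A
t=19: vr[B=2 D=2048/793 E=1024/423 H=1024/263] → run B
t=20: vr[B=3 D=2048/793 E=1024/423 H=1024/263] → run E
t=21: vr[B=3 D=2048/793 E=2048/423 H=1024/263] → run D
t=22: vr[B=3 D=2560/793 E=2048/423 H=1024/263] → run B
t=23: vr[B=4 D=2560/793 E=2048/423 H=1024/263] → run D
t=24: vr[B=4 D=3072/793 E=2048/423 H=1024/263] → run D
t=25: vr[B=4 D=3584/793 E=2048/423 H=1024/263] → run H
t=26: vr[B=4 D=3584/793 E=2048/423 H=1536/263] → run B
t=27: vr[D=3584/793 E=2048/423 H=1536/263] → run D
t=28: vr[E=2048/423 H=1536/263] → run E
t=29: vr[E=1024/141 H=1536/263] → run H
t=30: vr[E=1024/141 H=2048/263] → run E
t=31: vr[E=4096/423 H=2048/263] → run H
t=32: vr[E=4096/423] → run E
t=33: (idle)
t=34: (idle)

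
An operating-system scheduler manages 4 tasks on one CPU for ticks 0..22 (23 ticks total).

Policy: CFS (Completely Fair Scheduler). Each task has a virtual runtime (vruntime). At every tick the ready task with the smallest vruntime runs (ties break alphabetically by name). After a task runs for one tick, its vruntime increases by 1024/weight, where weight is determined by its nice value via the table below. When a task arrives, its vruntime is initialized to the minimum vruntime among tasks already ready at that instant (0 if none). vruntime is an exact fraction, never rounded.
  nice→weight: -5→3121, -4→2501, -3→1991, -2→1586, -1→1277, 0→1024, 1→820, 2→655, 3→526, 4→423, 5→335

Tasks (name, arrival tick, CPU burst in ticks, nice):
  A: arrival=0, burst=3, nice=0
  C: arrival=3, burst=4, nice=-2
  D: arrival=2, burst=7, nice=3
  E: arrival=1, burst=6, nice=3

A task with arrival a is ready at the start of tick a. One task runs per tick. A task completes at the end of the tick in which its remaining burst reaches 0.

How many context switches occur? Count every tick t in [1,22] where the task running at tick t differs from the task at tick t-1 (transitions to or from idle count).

context switches = 18

t=0: vr[A=0] → run A
t=1: vr[A=1 E=1] → run A
t=2: vr[A=2 D=1 E=1] → run D
t=3: vr[A=2 C=1 D=775/263 E=1] → run C
t=4: vr[A=2 C=1305/793 D=775/263 E=1] → run E
t=5: vr[A=2 C=1305/793 D=775/263 E=775/263] → run C
t=6: vr[A=2 C=1817/793 D=775/263 E=775/263] → run A
t=7: vr[C=1817/793 D=775/263 E=775/263] → run C
t=8: vr[C=2329/793 D=775/263 E=775/263] → run C
t=9: vr[D=775/263 E=775/263] → run D
t=10: vr[D=1287/263 E=775/263] → run E
t=11: vr[D=1287/263 E=1287/263] → run D
t=12: vr[D=1799/263 E=1287/263] → run E
t=13: vr[D=1799/263 E=1799/263] → run D
t=14: vr[D=2311/263 E=1799/263] → run E
t=15: vr[D=2311/263 E=2311/263] → run D
t=16: vr[D=2823/263 E=2311/263] → run E
t=17: vr[D=2823/263 E=2823/263] → run D
t=18: vr[D=3335/263 E=2823/263] → run E
t=19: vr[D=3335/263] → run D
t=20: (idle)
t=21: (idle)
t=22: (idle)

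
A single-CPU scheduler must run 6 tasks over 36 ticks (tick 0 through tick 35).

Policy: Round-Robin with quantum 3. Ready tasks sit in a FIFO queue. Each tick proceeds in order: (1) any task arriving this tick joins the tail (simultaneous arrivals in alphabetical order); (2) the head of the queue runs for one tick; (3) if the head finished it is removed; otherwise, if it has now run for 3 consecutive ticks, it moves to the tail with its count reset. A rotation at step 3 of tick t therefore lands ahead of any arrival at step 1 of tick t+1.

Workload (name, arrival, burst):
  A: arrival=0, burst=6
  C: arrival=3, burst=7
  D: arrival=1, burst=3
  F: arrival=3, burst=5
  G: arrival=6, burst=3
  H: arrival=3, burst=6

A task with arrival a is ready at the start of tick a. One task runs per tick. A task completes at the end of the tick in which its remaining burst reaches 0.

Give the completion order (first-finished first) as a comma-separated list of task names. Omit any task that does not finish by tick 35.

t=0: queue=[A] q_used=0 → run A
t=1: queue=[A,D] q_used=1 → run A
t=2: queue=[A,D] q_used=2 → run A
t=3: queue=[D,A,C,F,H] q_used=0 → run D
t=4: queue=[D,A,C,F,H] q_used=1 → run D
t=5: queue=[D,A,C,F,H] q_used=2 → run D
t=6: queue=[A,C,F,H,G] q_used=0 → run A
t=7: queue=[A,C,F,H,G] q_used=1 → run A
t=8: queue=[A,C,F,H,G] q_used=2 → run A
t=9: queue=[C,F,H,G] q_used=0 → run C
t=10: queue=[C,F,H,G] q_used=1 → run C
t=11: queue=[C,F,H,G] q_used=2 → run C
t=12: queue=[F,H,G,C] q_used=0 → run F
t=13: queue=[F,H,G,C] q_used=1 → run F
t=14: queue=[F,H,G,C] q_used=2 → run F
t=15: queue=[H,G,C,F] q_used=0 → run H
t=16: queue=[H,G,C,F] q_used=1 → run H
t=17: queue=[H,G,C,F] q_used=2 → run H
t=18: queue=[G,C,F,H] q_used=0 → run G
t=19: queue=[G,C,F,H] q_used=1 → run G
t=20: queue=[G,C,F,H] q_used=2 → run G
t=21: queue=[C,F,H] q_used=0 → run C
t=22: queue=[C,F,H] q_used=1 → run C
t=23: queue=[C,F,H] q_used=2 → run C
t=24: queue=[F,H,C] q_used=0 → run F
t=25: queue=[F,H,C] q_used=1 → run F
t=26: queue=[H,C] q_used=0 → run H
t=27: queue=[H,C] q_used=1 → run H
t=28: queue=[H,C] q_used=2 → run H
t=29: queue=[C] q_used=0 → run C
t=30: (idle)
t=31: (idle)
t=32: (idle)
t=33: (idle)
t=34: (idle)
t=35: (idle)

completion order = D, A, G, F, H, C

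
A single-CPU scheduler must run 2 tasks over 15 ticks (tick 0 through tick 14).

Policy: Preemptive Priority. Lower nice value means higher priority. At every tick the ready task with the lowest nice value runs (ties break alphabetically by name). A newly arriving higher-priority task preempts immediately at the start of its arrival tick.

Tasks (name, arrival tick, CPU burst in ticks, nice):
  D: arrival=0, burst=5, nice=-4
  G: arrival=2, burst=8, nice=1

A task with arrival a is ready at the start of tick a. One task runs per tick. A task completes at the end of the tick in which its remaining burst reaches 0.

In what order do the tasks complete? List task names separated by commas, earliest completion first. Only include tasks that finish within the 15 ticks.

t=0: ready={D} → run D
t=1: ready={D} → run D
t=2: ready={D,G} → run D
t=3: ready={D,G} → run D
t=4: ready={D,G} → run D
t=5: ready={G} → run G
t=6: ready={G} → run G
t=7: ready={G} → run G
t=8: ready={G} → run G
t=9: ready={G} → run G
t=10: ready={G} → run G
t=11: ready={G} → run G
t=12: ready={G} → run G
t=13: (idle)
t=14: (idle)

completion order = D, G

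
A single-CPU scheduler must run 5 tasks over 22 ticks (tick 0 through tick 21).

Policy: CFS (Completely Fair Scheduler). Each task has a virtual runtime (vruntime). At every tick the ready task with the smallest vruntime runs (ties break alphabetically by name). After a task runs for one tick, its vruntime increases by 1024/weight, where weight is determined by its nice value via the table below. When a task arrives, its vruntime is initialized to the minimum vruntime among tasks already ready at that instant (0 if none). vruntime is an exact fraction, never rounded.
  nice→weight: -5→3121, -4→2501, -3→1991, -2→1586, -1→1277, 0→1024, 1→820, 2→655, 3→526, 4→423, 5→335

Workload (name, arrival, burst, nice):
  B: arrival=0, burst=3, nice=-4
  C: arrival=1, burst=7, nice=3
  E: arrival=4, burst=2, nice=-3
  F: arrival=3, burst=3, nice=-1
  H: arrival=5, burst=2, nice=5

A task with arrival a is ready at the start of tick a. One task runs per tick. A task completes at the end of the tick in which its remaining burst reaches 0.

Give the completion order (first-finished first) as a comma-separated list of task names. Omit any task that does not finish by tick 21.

completion order = B, E, F, H, C

t=0: vr[B=0] → run B
t=1: vr[B=1024/2501 C=1024/2501] → run B
t=2: vr[B=2048/2501 C=1024/2501] → run C
t=3: vr[B=2048/2501 C=1549824/657763 F=2048/2501] → run B
t=4: vr[C=1549824/657763 E=2048/2501 F=2048/2501] → run E
t=5: vr[C=1549824/657763 E=6638592/4979491 F=2048/2501 H=2048/2501] → run F
t=6: vr[C=1549824/657763 E=6638592/4979491 F=5176320/3193777 H=2048/2501] → run H
t=7: vr[C=1549824/657763 E=6638592/4979491 F=5176320/3193777 H=3247104/837835] → run E
t=8: vr[C=1549824/657763 F=5176320/3193777 H=3247104/837835] → run F
t=9: vr[C=1549824/657763 F=7737344/3193777 H=3247104/837835] → run C
t=10: vr[C=2830336/657763 F=7737344/3193777 H=3247104/837835] → run F
t=11: vr[C=2830336/657763 H=3247104/837835] → run H
t=12: vr[C=2830336/657763] → run C
t=13: vr[C=4110848/657763] → run C
t=14: vr[C=5391360/657763] → run C
t=15: vr[C=6671872/657763] → run C
t=16: vr[C=7952384/657763] → run C
t=17: (idle)
t=18: (idle)
t=19: (idle)
t=20: (idle)
t=21: (idle)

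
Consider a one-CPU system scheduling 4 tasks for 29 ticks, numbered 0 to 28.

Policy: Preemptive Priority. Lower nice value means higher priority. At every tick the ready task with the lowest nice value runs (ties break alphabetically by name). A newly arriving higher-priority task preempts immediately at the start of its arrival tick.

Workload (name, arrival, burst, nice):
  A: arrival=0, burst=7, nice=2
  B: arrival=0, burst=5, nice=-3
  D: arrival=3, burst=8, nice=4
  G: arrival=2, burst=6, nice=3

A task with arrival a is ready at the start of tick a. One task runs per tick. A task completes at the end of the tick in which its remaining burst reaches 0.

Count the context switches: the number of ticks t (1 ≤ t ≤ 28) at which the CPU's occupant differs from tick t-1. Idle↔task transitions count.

t=0: ready={A,B} → run B
t=1: ready={A,B} → run B
t=2: ready={A,B,G} → run B
t=3: ready={A,B,D,G} → run B
t=4: ready={A,B,D,G} → run B
t=5: ready={A,D,G} → run A
t=6: ready={A,D,G} → run A
t=7: ready={A,D,G} → run A
t=8: ready={A,D,G} → run A
t=9: ready={A,D,G} → run A
t=10: ready={A,D,G} → run A
t=11: ready={A,D,G} → run A
t=12: ready={D,G} → run G
t=13: ready={D,G} → run G
t=14: ready={D,G} → run G
t=15: ready={D,G} → run G
t=16: ready={D,G} → run G
t=17: ready={D,G} → run G
t=18: ready={D} → run D
t=19: ready={D} → run D
t=20: ready={D} → run D
t=21: ready={D} → run D
t=22: ready={D} → run D
t=23: ready={D} → run D
t=24: ready={D} → run D
t=25: ready={D} → run D
t=26: (idle)
t=27: (idle)
t=28: (idle)

context switches = 4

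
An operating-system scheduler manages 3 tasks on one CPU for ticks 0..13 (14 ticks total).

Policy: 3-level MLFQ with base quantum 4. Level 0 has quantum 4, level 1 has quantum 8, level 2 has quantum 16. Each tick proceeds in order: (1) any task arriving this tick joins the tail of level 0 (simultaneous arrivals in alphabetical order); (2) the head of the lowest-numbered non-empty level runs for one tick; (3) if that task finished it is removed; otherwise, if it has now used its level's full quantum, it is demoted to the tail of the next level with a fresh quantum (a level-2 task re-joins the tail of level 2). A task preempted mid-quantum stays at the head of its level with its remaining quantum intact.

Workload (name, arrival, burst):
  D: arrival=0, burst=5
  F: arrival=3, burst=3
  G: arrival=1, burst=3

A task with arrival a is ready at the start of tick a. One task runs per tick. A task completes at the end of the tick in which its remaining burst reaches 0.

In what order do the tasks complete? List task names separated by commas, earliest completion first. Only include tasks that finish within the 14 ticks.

completion order = G, F, D

t=0: L0/L1/L2 = D/-/- → run D
t=1: L0/L1/L2 = DG/-/- → run D
t=2: L0/L1/L2 = DG/-/- → run D
t=3: L0/L1/L2 = DGF/-/- → run D
t=4: L0/L1/L2 = GF/D/- → run G
t=5: L0/L1/L2 = GF/D/- → run G
t=6: L0/L1/L2 = GF/D/- → run G
t=7: L0/L1/L2 = F/D/- → run F
t=8: L0/L1/L2 = F/D/- → run F
t=9: L0/L1/L2 = F/D/- → run F
t=10: L0/L1/L2 = -/D/- → run D
t=11: (idle)
t=12: (idle)
t=13: (idle)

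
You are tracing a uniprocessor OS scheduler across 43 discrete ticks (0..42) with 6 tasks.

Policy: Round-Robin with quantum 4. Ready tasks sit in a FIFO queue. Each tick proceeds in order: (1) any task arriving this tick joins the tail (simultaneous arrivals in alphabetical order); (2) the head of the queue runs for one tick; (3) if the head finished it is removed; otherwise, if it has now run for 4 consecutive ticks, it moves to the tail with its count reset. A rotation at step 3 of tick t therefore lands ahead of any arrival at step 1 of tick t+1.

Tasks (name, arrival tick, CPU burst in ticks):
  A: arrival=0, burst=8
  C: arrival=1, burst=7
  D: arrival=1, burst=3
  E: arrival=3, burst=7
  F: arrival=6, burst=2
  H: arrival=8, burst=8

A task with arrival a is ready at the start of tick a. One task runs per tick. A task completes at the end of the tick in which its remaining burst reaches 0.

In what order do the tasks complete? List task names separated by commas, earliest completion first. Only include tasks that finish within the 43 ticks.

t=0: queue=[A] q_used=0 → run A
t=1: queue=[A,C,D] q_used=1 → run A
t=2: queue=[A,C,D] q_used=2 → run A
t=3: queue=[A,C,D,E] q_used=3 → run A
t=4: queue=[C,D,E,A] q_used=0 → run C
t=5: queue=[C,D,E,A] q_used=1 → run C
t=6: queue=[C,D,E,A,F] q_used=2 → run C
t=7: queue=[C,D,E,A,F] q_used=3 → run C
t=8: queue=[D,E,A,F,C,H] q_used=0 → run D
t=9: queue=[D,E,A,F,C,H] q_used=1 → run D
t=10: queue=[D,E,A,F,C,H] q_used=2 → run D
t=11: queue=[E,A,F,C,H] q_used=0 → run E
t=12: queue=[E,A,F,C,H] q_used=1 → run E
t=13: queue=[E,A,F,C,H] q_used=2 → run E
t=14: queue=[E,A,F,C,H] q_used=3 → run E
t=15: queue=[A,F,C,H,E] q_used=0 → run A
t=16: queue=[A,F,C,H,E] q_used=1 → run A
t=17: queue=[A,F,C,H,E] q_used=2 → run A
t=18: queue=[A,F,C,H,E] q_used=3 → run A
t=19: queue=[F,C,H,E] q_used=0 → run F
t=20: queue=[F,C,H,E] q_used=1 → run F
t=21: queue=[C,H,E] q_used=0 → run C
t=22: queue=[C,H,E] q_used=1 → run C
t=23: queue=[C,H,E] q_used=2 → run C
t=24: queue=[H,E] q_used=0 → run H
t=25: queue=[H,E] q_used=1 → run H
t=26: queue=[H,E] q_used=2 → run H
t=27: queue=[H,E] q_used=3 → run H
t=28: queue=[E,H] q_used=0 → run E
t=29: queue=[E,H] q_used=1 → run E
t=30: queue=[E,H] q_used=2 → run E
t=31: queue=[H] q_used=0 → run H
t=32: queue=[H] q_used=1 → run H
t=33: queue=[H] q_used=2 → run H
t=34: queue=[H] q_used=3 → run H
t=35: (idle)
t=36: (idle)
t=37: (idle)
t=38: (idle)
t=39: (idle)
t=40: (idle)
t=41: (idle)
t=42: (idle)

completion order = D, A, F, C, E, H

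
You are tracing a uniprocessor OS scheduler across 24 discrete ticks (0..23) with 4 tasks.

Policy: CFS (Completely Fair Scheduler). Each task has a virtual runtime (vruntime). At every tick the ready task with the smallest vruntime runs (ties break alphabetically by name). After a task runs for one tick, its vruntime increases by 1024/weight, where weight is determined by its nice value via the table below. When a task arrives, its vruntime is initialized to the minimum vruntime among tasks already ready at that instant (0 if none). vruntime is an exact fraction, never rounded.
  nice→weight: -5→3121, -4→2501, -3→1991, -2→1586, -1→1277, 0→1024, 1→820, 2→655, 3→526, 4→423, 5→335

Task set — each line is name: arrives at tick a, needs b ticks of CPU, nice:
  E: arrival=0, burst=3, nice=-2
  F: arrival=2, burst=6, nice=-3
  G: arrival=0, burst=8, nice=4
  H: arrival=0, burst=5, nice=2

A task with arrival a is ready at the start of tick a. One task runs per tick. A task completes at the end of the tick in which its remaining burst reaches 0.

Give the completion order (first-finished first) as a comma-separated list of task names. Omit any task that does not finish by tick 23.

completion order = E, F, H, G

t=0: vr[E=0 G=0 H=0] → run E
t=1: vr[E=512/793 G=0 H=0] → run G
t=2: vr[E=512/793 F=0 G=1024/423 H=0] → run F
t=3: vr[E=512/793 F=1024/1991 G=1024/423 H=0] → run H
t=4: vr[E=512/793 F=1024/1991 G=1024/423 H=1024/655] → run F
t=5: vr[E=512/793 F=2048/1991 G=1024/423 H=1024/655] → run E
t=6: vr[E=1024/793 F=2048/1991 G=1024/423 H=1024/655] → run F
t=7: vr[E=1024/793 F=3072/1991 G=1024/423 H=1024/655] → run E
t=8: vr[F=3072/1991 G=1024/423 H=1024/655] → run F
t=9: vr[F=4096/1991 G=1024/423 H=1024/655] → run H
t=10: vr[F=4096/1991 G=1024/423 H=2048/655] → run F
t=11: vr[F=5120/1991 G=1024/423 H=2048/655] → run G
t=12: vr[F=5120/1991 G=2048/423 H=2048/655] → run F
t=13: vr[G=2048/423 H=2048/655] → run H
t=14: vr[G=2048/423 H=3072/655] → run H
t=15: vr[G=2048/423 H=4096/655] → run G
t=16: vr[G=1024/141 H=4096/655] → run H
t=17: vr[G=1024/141] → run G
t=18: vr[G=4096/423] → run G
t=19: vr[G=5120/423] → run G
t=20: vr[G=2048/141] → run G
t=21: vr[G=7168/423] → run G
t=22: (idle)
t=23: (idle)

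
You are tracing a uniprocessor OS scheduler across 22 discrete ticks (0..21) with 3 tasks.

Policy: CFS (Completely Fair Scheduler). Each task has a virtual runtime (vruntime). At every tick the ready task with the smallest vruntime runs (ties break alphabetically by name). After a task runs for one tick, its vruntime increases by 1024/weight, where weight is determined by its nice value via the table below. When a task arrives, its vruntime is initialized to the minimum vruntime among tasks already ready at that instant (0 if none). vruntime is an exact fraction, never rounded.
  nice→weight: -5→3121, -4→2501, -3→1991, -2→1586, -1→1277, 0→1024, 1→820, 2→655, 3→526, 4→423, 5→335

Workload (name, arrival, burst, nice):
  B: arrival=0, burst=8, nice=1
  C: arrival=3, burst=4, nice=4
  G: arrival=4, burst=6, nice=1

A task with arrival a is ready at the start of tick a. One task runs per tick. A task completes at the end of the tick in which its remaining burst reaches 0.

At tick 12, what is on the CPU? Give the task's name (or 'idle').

running at tick 12 = G

t=0: vr[B=0] → run B
t=1: vr[B=256/205] → run B
t=2: vr[B=512/205] → run B
t=3: vr[B=768/205 C=768/205] → run B
t=4: vr[B=1024/205 C=768/205 G=768/205] → run C
t=5: vr[B=1024/205 C=534784/86715 G=768/205] → run G
t=6: vr[B=1024/205 C=534784/86715 G=1024/205] → run B
t=7: vr[B=256/41 C=534784/86715 G=1024/205] → run G
t=8: vr[B=256/41 C=534784/86715 G=256/41] → run C
t=9: vr[B=256/41 C=744704/86715 G=256/41] → run B
t=10: vr[B=1536/205 C=744704/86715 G=256/41] → run G
t=11: vr[B=1536/205 C=744704/86715 G=1536/205] → run B
t=12: vr[B=1792/205 C=744704/86715 G=1536/205] → run G
t=13: vr[B=1792/205 C=744704/86715 G=1792/205] → run C
t=14: vr[B=1792/205 C=318208/28905 G=1792/205] → run B
t=15: vr[C=318208/28905 G=1792/205] → run G
t=16: vr[C=318208/28905 G=2048/205] → run G
t=17: vr[C=318208/28905] → run C
t=18: (idle)
t=19: (idle)
t=20: (idle)
t=21: (idle)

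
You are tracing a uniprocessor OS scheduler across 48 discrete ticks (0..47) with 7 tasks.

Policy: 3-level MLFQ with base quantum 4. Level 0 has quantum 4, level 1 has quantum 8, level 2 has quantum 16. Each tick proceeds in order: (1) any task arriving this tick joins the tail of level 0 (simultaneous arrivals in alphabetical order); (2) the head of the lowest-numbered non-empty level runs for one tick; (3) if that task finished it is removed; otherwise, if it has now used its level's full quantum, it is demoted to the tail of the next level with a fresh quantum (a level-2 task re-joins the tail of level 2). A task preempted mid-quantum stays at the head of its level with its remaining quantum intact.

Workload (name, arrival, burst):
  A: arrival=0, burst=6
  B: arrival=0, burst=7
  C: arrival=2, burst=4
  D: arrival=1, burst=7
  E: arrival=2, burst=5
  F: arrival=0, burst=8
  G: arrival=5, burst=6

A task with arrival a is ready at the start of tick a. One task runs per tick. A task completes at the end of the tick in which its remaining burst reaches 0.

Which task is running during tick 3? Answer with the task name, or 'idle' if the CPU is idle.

t=0: L0/L1/L2 = ABF/-/- → run A
t=1: L0/L1/L2 = ABFD/-/- → run A
t=2: L0/L1/L2 = ABFDCE/-/- → run A
t=3: L0/L1/L2 = ABFDCE/-/- → run A
t=4: L0/L1/L2 = BFDCE/A/- → run B
t=5: L0/L1/L2 = BFDCEG/A/- → run B
t=6: L0/L1/L2 = BFDCEG/A/- → run B
t=7: L0/L1/L2 = BFDCEG/A/- → run B
t=8: L0/L1/L2 = FDCEG/AB/- → run F
t=9: L0/L1/L2 = FDCEG/AB/- → run F
t=10: L0/L1/L2 = FDCEG/AB/- → run F
t=11: L0/L1/L2 = FDCEG/AB/- → run F
t=12: L0/L1/L2 = DCEG/ABF/- → run D
t=13: L0/L1/L2 = DCEG/ABF/- → run D
t=14: L0/L1/L2 = DCEG/ABF/- → run D
t=15: L0/L1/L2 = DCEG/ABF/- → run D
t=16: L0/L1/L2 = CEG/ABFD/- → run C
t=17: L0/L1/L2 = CEG/ABFD/- → run C
t=18: L0/L1/L2 = CEG/ABFD/- → run C
t=19: L0/L1/L2 = CEG/ABFD/- → run C
t=20: L0/L1/L2 = EG/ABFD/- → run E
t=21: L0/L1/L2 = EG/ABFD/- → run E
t=22: L0/L1/L2 = EG/ABFD/- → run E
t=23: L0/L1/L2 = EG/ABFD/- → run E
t=24: L0/L1/L2 = G/ABFDE/- → run G
t=25: L0/L1/L2 = G/ABFDE/- → run G
t=26: L0/L1/L2 = G/ABFDE/- → run G
t=27: L0/L1/L2 = G/ABFDE/- → run G
t=28: L0/L1/L2 = -/ABFDEG/- → run A
t=29: L0/L1/L2 = -/ABFDEG/- → run A
t=30: L0/L1/L2 = -/BFDEG/- → run B
t=31: L0/L1/L2 = -/BFDEG/- → run B
t=32: L0/L1/L2 = -/BFDEG/- → run B
t=33: L0/L1/L2 = -/FDEG/- → run F
t=34: L0/L1/L2 = -/FDEG/- → run F
t=35: L0/L1/L2 = -/FDEG/- → run F
t=36: L0/L1/L2 = -/FDEG/- → run F
t=37: L0/L1/L2 = -/DEG/- → run D
t=38: L0/L1/L2 = -/DEG/- → run D
t=39: L0/L1/L2 = -/DEG/- → run D
t=40: L0/L1/L2 = -/EG/- → run E
t=41: L0/L1/L2 = -/G/- → run G
t=42: L0/L1/L2 = -/G/- → run G
t=43: (idle)
t=44: (idle)
t=45: (idle)
t=46: (idle)
t=47: (idle)

running at tick 3 = A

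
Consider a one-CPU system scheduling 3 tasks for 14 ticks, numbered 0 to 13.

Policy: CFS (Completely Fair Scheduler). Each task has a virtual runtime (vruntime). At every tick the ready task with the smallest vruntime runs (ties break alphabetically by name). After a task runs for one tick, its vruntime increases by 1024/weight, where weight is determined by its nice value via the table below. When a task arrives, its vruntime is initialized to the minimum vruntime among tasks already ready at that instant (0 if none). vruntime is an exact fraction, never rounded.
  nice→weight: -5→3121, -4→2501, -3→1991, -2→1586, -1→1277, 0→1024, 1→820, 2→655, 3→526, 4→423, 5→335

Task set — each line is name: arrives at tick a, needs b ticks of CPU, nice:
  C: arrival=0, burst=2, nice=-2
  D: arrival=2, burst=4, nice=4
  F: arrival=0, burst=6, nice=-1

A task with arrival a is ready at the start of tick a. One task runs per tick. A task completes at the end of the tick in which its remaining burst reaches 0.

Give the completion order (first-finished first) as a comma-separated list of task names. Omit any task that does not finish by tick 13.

completion order = C, F, D

t=0: vr[C=0 F=0] → run C
t=1: vr[C=512/793 F=0] → run F
t=2: vr[C=512/793 D=512/793 F=1024/1277] → run C
t=3: vr[D=512/793 F=1024/1277] → run D
t=4: vr[D=1028608/335439 F=1024/1277] → run F
t=5: vr[D=1028608/335439 F=2048/1277] → run F
t=6: vr[D=1028608/335439 F=3072/1277] → run F
t=7: vr[D=1028608/335439 F=4096/1277] → run D
t=8: vr[D=1840640/335439 F=4096/1277] → run F
t=9: vr[D=1840640/335439 F=5120/1277] → run F
t=10: vr[D=1840640/335439] → run D
t=11: vr[D=884224/111813] → run D
t=12: (idle)
t=13: (idle)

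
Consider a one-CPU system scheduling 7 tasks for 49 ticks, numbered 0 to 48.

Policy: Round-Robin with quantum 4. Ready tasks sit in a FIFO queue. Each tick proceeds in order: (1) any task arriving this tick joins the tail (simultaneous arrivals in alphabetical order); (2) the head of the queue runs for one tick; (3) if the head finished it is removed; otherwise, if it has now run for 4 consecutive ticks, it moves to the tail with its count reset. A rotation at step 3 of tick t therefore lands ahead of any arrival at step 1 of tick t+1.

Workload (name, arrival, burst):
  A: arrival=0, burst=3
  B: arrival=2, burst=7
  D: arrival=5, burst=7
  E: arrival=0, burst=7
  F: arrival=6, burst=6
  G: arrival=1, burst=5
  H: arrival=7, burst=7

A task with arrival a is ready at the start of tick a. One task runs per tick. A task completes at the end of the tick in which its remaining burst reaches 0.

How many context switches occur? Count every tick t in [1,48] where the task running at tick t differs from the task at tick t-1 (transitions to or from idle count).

t=0: queue=[A,E] q_used=0 → run A
t=1: queue=[A,E,G] q_used=1 → run A
t=2: queue=[A,E,G,B] q_used=2 → run A
t=3: queue=[E,G,B] q_used=0 → run E
t=4: queue=[E,G,B] q_used=1 → run E
t=5: queue=[E,G,B,D] q_used=2 → run E
t=6: queue=[E,G,B,D,F] q_used=3 → run E
t=7: queue=[G,B,D,F,E,H] q_used=0 → run G
t=8: queue=[G,B,D,F,E,H] q_used=1 → run G
t=9: queue=[G,B,D,F,E,H] q_used=2 → run G
t=10: queue=[G,B,D,F,E,H] q_used=3 → run G
t=11: queue=[B,D,F,E,H,G] q_used=0 → run B
t=12: queue=[B,D,F,E,H,G] q_used=1 → run B
t=13: queue=[B,D,F,E,H,G] q_used=2 → run B
t=14: queue=[B,D,F,E,H,G] q_used=3 → run B
t=15: queue=[D,F,E,H,G,B] q_used=0 → run D
t=16: queue=[D,F,E,H,G,B] q_used=1 → run D
t=17: queue=[D,F,E,H,G,B] q_used=2 → run D
t=18: queue=[D,F,E,H,G,B] q_used=3 → run D
t=19: queue=[F,E,H,G,B,D] q_used=0 → run F
t=20: queue=[F,E,H,G,B,D] q_used=1 → run F
t=21: queue=[F,E,H,G,B,D] q_used=2 → run F
t=22: queue=[F,E,H,G,B,D] q_used=3 → run F
t=23: queue=[E,H,G,B,D,F] q_used=0 → run E
t=24: queue=[E,H,G,B,D,F] q_used=1 → run E
t=25: queue=[E,H,G,B,D,F] q_used=2 → run E
t=26: queue=[H,G,B,D,F] q_used=0 → run H
t=27: queue=[H,G,B,D,F] q_used=1 → run H
t=28: queue=[H,G,B,D,F] q_used=2 → run H
t=29: queue=[H,G,B,D,F] q_used=3 → run H
t=30: queue=[G,B,D,F,H] q_used=0 → run G
t=31: queue=[B,D,F,H] q_used=0 → run B
t=32: queue=[B,D,F,H] q_used=1 → run B
t=33: queue=[B,D,F,H] q_used=2 → run B
t=34: queue=[D,F,H] q_used=0 → run D
t=35: queue=[D,F,H] q_used=1 → run D
t=36: queue=[D,F,H] q_used=2 → run D
t=37: queue=[F,H] q_used=0 → run F
t=38: queue=[F,H] q_used=1 → run F
t=39: queue=[H] q_used=0 → run H
t=40: queue=[H] q_used=1 → run H
t=41: queue=[H] q_used=2 → run H
t=42: (idle)
t=43: (idle)
t=44: (idle)
t=45: (idle)
t=46: (idle)
t=47: (idle)
t=48: (idle)

context switches = 13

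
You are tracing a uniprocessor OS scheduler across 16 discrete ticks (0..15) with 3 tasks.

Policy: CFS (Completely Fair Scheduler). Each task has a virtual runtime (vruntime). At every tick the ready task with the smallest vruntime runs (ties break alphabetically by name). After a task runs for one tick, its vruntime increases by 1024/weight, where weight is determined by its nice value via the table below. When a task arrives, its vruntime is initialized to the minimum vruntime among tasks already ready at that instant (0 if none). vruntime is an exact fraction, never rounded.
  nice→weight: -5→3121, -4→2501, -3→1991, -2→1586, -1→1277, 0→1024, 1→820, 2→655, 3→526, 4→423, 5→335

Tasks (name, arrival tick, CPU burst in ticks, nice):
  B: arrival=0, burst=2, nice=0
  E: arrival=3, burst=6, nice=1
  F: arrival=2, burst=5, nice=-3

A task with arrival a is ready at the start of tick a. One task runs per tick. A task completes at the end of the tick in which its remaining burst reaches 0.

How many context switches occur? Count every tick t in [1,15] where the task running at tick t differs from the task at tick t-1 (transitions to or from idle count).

t=0: vr[B=0] → run B
t=1: vr[B=1] → run B
t=2: vr[F=0] → run F
t=3: vr[E=1024/1991 F=1024/1991] → run E
t=4: vr[E=719616/408155 F=1024/1991] → run F
t=5: vr[E=719616/408155 F=2048/1991] → run F
t=6: vr[E=719616/408155 F=3072/1991] → run F
t=7: vr[E=719616/408155 F=4096/1991] → run E
t=8: vr[E=1229312/408155 F=4096/1991] → run F
t=9: vr[E=1229312/408155] → run E
t=10: vr[E=1739008/408155] → run E
t=11: vr[E=2248704/408155] → run E
t=12: vr[E=551680/81631] → run E
t=13: (idle)
t=14: (idle)
t=15: (idle)

context switches = 7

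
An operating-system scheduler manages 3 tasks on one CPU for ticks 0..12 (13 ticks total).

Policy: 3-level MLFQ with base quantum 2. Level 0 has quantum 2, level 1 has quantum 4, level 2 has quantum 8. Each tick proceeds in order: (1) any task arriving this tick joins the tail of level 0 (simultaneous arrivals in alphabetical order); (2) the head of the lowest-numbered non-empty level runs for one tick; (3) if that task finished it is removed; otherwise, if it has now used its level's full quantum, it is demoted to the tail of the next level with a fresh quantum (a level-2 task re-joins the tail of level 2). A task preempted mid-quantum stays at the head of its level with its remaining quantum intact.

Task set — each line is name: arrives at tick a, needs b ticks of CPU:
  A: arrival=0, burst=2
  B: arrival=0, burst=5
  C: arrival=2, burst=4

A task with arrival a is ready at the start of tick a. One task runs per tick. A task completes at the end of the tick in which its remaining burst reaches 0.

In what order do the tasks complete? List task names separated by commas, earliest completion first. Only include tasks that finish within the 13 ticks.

t=0: L0/L1/L2 = AB/-/- → run A
t=1: L0/L1/L2 = AB/-/- → run A
t=2: L0/L1/L2 = BC/-/- → run B
t=3: L0/L1/L2 = BC/-/- → run B
t=4: L0/L1/L2 = C/B/- → run C
t=5: L0/L1/L2 = C/B/- → run C
t=6: L0/L1/L2 = -/BC/- → run B
t=7: L0/L1/L2 = -/BC/- → run B
t=8: L0/L1/L2 = -/BC/- → run B
t=9: L0/L1/L2 = -/C/- → run C
t=10: L0/L1/L2 = -/C/- → run C
t=11: (idle)
t=12: (idle)

completion order = A, B, C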